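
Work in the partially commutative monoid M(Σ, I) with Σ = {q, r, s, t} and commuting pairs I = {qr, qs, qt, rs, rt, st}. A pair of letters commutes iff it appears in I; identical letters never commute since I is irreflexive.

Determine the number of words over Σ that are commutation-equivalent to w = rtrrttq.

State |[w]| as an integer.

140

#0=r has no predecessor
#1=t has no predecessor
#2=r depends on [0:r]
#3=r depends on [2:r]
#4=t depends on [1:t]
#5=t depends on [4:t]
#6=q has no predecessor
sources: [0:r, 1:t, 6:q]
N(rest) = Σ N(rest − s) over sources s of rest; N(one piece) = 1:
  size 1 → [3]=1  [5]=1  [6]=1
  size 2 → [2,3]=1  [3,5]=2  [3,6]=2  [4,5]=1  [5,6]=2
  size 3 → [0,2,3]=1  [1,4,5]=1  [2,3,5]=3  [2,3,6]=3  [3,4,5]=3  [3,5,6]=6  [4,5,6]=3
  size 4 → [0,2,3,5]=4  [0,2,3,6]=4  [1,3,4,5]=4  [1,4,5,6]=4  [2,3,4,5]=6  [2,3,5,6]=12  [3,4,5,6]=12
  size 5 → [0,2,3,4,5]=10  [0,2,3,5,6]=20  [1,2,3,4,5]=10  [1,3,4,5,6]=20  [2,3,4,5,6]=30
  first=0(r) contributes 60
  first=1(t) contributes 60
  first=6(q) contributes 20
|[w]| = 140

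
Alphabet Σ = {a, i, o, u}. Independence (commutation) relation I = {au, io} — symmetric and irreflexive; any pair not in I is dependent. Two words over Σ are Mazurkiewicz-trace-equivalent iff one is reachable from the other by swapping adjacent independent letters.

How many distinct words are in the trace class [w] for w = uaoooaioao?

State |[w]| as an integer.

drop 0:u onto floor
drop 1:a onto floor
drop 2:o onto {0:u, 1:a}
drop 3:o onto {2:o}
drop 4:o onto {3:o}
drop 5:a onto {4:o}
drop 6:i onto {5:a}
drop 7:o onto {5:a}
drop 8:a onto {6:i, 7:o}
drop 9:o onto {8:a}
ground layer = {0:u, 1:a}
drop-orders for the pieces not yet dropped (sum over which currently-grounded one goes next):
  1 to go: {9} 1
  2 to go: {8,9} 1
  3 to go: {6,8,9} 1  {7,8,9} 1
  4 to go: {6,7,8,9} 2
  5 to go: {5,6,7,8,9} 2
  6 to go: {4,5,6,7,8,9} 2
  7 to go: {3,4,5,6,7,8,9} 2
  8 to go: {2,3,4,5,6,7,8,9} 2
  if 0:u drops first: 2 orders
  if 1:a drops first: 2 orders
heap linearizations: 4

4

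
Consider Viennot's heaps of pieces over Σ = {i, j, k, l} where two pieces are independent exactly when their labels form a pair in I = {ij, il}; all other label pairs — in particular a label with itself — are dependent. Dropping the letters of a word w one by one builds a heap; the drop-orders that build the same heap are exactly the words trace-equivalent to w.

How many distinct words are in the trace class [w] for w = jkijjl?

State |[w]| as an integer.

4

drop 0:j onto floor
drop 1:k onto {0:j}
drop 2:i onto {1:k}
drop 3:j onto {1:k}
drop 4:j onto {3:j}
drop 5:l onto {4:j}
ground layer = {0:j}
drop-orders for the pieces not yet dropped (sum over which currently-grounded one goes next):
  1 to go: {2} 1  {5} 1
  2 to go: {2,5} 2  {4,5} 1
  3 to go: {2,4,5} 3  {3,4,5} 1
  4 to go: {2,3,4,5} 4
  if 0:j drops first: 4 orders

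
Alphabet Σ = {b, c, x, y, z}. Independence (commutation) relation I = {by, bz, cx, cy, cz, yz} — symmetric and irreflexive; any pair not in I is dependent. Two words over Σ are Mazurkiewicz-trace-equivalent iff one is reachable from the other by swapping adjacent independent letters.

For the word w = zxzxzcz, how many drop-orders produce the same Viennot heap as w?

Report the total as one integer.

drop 0:z onto floor
drop 1:x onto {0:z}
drop 2:z onto {1:x}
drop 3:x onto {2:z}
drop 4:z onto {3:x}
drop 5:c onto floor
drop 6:z onto {4:z}
ground layer = {0:z, 5:c}
drop-orders for the pieces not yet dropped (sum over which currently-grounded one goes next):
  1 to go: {5} 1  {6} 1
  2 to go: {4,6} 1  {5,6} 2
  3 to go: {3,4,6} 1  {4,5,6} 3
  4 to go: {2,3,4,6} 1  {3,4,5,6} 4
  5 to go: {1,2,3,4,6} 1  {2,3,4,5,6} 5
  if 0:z drops first: 6 orders
  if 5:c drops first: 1 orders
heap linearizations: 7

7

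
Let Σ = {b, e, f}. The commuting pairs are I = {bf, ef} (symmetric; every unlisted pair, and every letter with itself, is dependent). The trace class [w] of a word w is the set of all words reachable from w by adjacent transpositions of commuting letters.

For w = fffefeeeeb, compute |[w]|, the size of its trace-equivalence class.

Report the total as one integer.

210

drop 0:f onto floor
drop 1:f onto {0:f}
drop 2:f onto {1:f}
drop 3:e onto floor
drop 4:f onto {2:f}
drop 5:e onto {3:e}
drop 6:e onto {5:e}
drop 7:e onto {6:e}
drop 8:e onto {7:e}
drop 9:b onto {8:e}
ground layer = {0:f, 3:e}
drop-orders for the pieces not yet dropped (sum over which currently-grounded one goes next):
  1 to go: {4} 1  {9} 1
  2 to go: {2,4} 1  {4,9} 2  {8,9} 1
  3 to go: {1,2,4} 1  {2,4,9} 3  {4,8,9} 3  {7,8,9} 1
  4 to go: {0,1,2,4} 1  {1,2,4,9} 4  {2,4,8,9} 6  {4,7,8,9} 4  {6,7,8,9} 1
  5 to go: {0,1,2,4,9} 5  {1,2,4,8,9} 10  {2,4,7,8,9} 10  {4,6,7,8,9} 5  {5,6,7,8,9} 1
  6 to go: {0,1,2,4,8,9} 15  {1,2,4,7,8,9} 20  {2,4,6,7,8,9} 15  {3,5,6,7,8,9} 1  {4,5,6,7,8,9} 6
  7 to go: {0,1,2,4,7,8,9} 35  {1,2,4,6,7,8,9} 35  {2,4,5,6,7,8,9} 21  {3,4,5,6,7,8,9} 7
  8 to go: {0,1,2,4,6,7,8,9} 70  {1,2,4,5,6,7,8,9} 56  {2,3,4,5,6,7,8,9} 28
  if 0:f drops first: 84 orders
  if 3:e drops first: 126 orders
heap linearizations: 210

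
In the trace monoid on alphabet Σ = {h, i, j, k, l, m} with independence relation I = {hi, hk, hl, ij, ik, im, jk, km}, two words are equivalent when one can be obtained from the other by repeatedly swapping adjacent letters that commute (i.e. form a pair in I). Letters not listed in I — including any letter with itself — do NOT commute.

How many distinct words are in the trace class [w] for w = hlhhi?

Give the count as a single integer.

0(h) covers ∅
1(l) covers ∅
2(h) covers 0:h
3(h) covers 2:h
4(i) covers 1:l
floor of heap: 0:h, 1:l
completions by unplaced set U, small U first (add the entries for U minus each lowest piece of U):
  |U|=1: {3}:1  {4}:1
  |U|=2: {1,4}:1  {2,3}:1  {3,4}:2
  |U|=3: {0,2,3}:1  {1,3,4}:3  {2,3,4}:3
  start at 0(h): 6
  start at 1(l): 4
sum over floor = 10

10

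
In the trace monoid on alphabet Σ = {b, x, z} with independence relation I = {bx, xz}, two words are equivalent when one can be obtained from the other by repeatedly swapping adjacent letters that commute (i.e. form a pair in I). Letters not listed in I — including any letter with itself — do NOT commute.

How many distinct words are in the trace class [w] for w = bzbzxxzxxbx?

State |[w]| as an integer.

462

0(b) covers ∅
1(z) covers 0:b
2(b) covers 1:z
3(z) covers 2:b
4(x) covers ∅
5(x) covers 4:x
6(z) covers 3:z
7(x) covers 5:x
8(x) covers 7:x
9(b) covers 6:z
10(x) covers 8:x
floor of heap: 0:b, 4:x
completions by unplaced set U, small U first (add the entries for U minus each lowest piece of U):
  |U|=1: {9}:1  {10}:1
  |U|=2: {6,9}:1  {8,10}:1  {9,10}:2
  |U|=3: {3,6,9}:1  {6,9,10}:3  {7,8,10}:1  {8,9,10}:3
  |U|=4: {2,3,6,9}:1  {3,6,9,10}:4  {5,7,8,10}:1  {6,8,9,10}:6  {7,8,9,10}:4
  |U|=5: {1,2,3,6,9}:1  {2,3,6,9,10}:5  {3,6,8,9,10}:10  {4,5,7,8,10}:1  {5,7,8,9,10}:5  {6,7,8,9,10}:10
  |U|=6: {0,1,2,3,6,9}:1  {1,2,3,6,9,10}:6  {2,3,6,8,9,10}:15  {3,6,7,8,9,10}:20  {4,5,7,8,9,10}:6  {5,6,7,8,9,10}:15
  |U|=7: {0,1,2,3,6,9,10}:7  {1,2,3,6,8,9,10}:21  {2,3,6,7,8,9,10}:35  {3,5,6,7,8,9,10}:35  {4,5,6,7,8,9,10}:21
  |U|=8: {0,1,2,3,6,8,9,10}:28  {1,2,3,6,7,8,9,10}:56  {2,3,5,6,7,8,9,10}:70  {3,4,5,6,7,8,9,10}:56
  |U|=9: {0,1,2,3,6,7,8,9,10}:84  {1,2,3,5,6,7,8,9,10}:126  {2,3,4,5,6,7,8,9,10}:126
  start at 0(b): 252
  start at 4(x): 210
sum over floor = 462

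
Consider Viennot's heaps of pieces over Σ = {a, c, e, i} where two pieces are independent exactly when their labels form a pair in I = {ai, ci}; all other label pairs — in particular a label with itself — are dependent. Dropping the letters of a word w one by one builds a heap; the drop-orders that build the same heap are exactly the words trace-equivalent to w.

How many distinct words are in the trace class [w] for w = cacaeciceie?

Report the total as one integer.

3

0(c) covers ∅
1(a) covers 0:c
2(c) covers 1:a
3(a) covers 2:c
4(e) covers 3:a
5(c) covers 4:e
6(i) covers 4:e
7(c) covers 5:c
8(e) covers 6:i, 7:c
9(i) covers 8:e
10(e) covers 9:i
floor of heap: 0:c
completions by unplaced set U, small U first (add the entries for U minus each lowest piece of U):
  |U|=1: {10}:1
  |U|=2: {9,10}:1
  |U|=3: {8,9,10}:1
  |U|=4: {6,8,9,10}:1  {7,8,9,10}:1
  |U|=5: {5,7,8,9,10}:1  {6,7,8,9,10}:2
  |U|=6: {5,6,7,8,9,10}:3
  |U|=7: {4,5,6,7,8,9,10}:3
  |U|=8: {3,4,5,6,7,8,9,10}:3
  |U|=9: {2,3,4,5,6,7,8,9,10}:3
  start at 0(c): 3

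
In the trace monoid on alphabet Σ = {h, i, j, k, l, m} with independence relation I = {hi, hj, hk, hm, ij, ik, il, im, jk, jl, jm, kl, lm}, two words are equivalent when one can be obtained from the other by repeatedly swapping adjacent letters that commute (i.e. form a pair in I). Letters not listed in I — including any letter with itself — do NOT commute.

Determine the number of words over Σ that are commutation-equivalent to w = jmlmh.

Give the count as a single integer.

0(j) covers ∅
1(m) covers ∅
2(l) covers ∅
3(m) covers 1:m
4(h) covers 2:l
floor of heap: 0:j, 1:m, 2:l
completions by unplaced set U, small U first (add the entries for U minus each lowest piece of U):
  |U|=1: {0}:1  {3}:1  {4}:1
  |U|=2: {0,3}:2  {0,4}:2  {1,3}:1  {2,4}:1  {3,4}:2
  |U|=3: {0,1,3}:3  {0,2,4}:3  {0,3,4}:6  {1,3,4}:3  {2,3,4}:3
  start at 0(j): 6
  start at 1(m): 12
  start at 2(l): 12
sum over floor = 30

30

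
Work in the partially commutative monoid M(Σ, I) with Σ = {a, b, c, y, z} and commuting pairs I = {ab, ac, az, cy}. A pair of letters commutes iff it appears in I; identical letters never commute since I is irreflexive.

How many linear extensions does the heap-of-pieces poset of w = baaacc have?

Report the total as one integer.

#0=b has no predecessor
#1=a has no predecessor
#2=a depends on [1:a]
#3=a depends on [2:a]
#4=c depends on [0:b]
#5=c depends on [4:c]
sources: [0:b, 1:a]
N(rest) = Σ N(rest − s) over sources s of rest; N(one piece) = 1:
  size 1 → [3]=1  [5]=1
  size 2 → [2,3]=1  [3,5]=2  [4,5]=1
  size 3 → [0,4,5]=1  [1,2,3]=1  [2,3,5]=3  [3,4,5]=3
  size 4 → [0,3,4,5]=4  [1,2,3,5]=4  [2,3,4,5]=6
  first=0(b) contributes 10
  first=1(a) contributes 10
|[w]| = 20

20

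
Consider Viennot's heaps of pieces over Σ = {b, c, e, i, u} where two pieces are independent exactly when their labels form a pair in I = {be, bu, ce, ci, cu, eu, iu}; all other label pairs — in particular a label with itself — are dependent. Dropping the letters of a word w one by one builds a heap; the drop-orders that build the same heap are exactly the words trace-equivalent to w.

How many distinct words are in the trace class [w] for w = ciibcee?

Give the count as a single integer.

22

piece 0:c — minimal
piece 1:i — minimal
piece 2:i rests on {1:i}
piece 3:b rests on {0:c, 2:i}
piece 4:c rests on {3:b}
piece 5:e rests on {2:i}
piece 6:e rests on {5:e}
minimal pieces: {0:c, 1:i}
ways to finish when only these pieces remain (= sum over removing one remaining piece with nothing left below it):
  1 left: {4}→1  {6}→1
  2 left: {3,4}→1  {4,6}→2  {5,6}→1
  3 left: {0,3,4}→1  {3,4,6}→3  {4,5,6}→3
  4 left: {0,3,4,6}→4  {3,4,5,6}→6
  5 left: {0,3,4,5,6}→10  {2,3,4,5,6}→6
  placing 0:c first → 6 extensions
  placing 1:i first → 16 extensions
total linear extensions = 22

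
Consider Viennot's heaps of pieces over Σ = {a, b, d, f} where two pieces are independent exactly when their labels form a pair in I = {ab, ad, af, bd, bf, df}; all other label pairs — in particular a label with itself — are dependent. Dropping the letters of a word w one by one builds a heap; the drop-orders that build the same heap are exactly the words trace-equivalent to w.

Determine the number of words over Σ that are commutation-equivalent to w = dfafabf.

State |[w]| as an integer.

420

#0=d has no predecessor
#1=f has no predecessor
#2=a has no predecessor
#3=f depends on [1:f]
#4=a depends on [2:a]
#5=b has no predecessor
#6=f depends on [3:f]
sources: [0:d, 1:f, 2:a, 5:b]
N(rest) = Σ N(rest − s) over sources s of rest; N(one piece) = 1:
  size 1 → [0]=1  [4]=1  [5]=1  [6]=1
  size 2 → [0,4]=2  [0,5]=2  [0,6]=2  [2,4]=1  [3,6]=1  [4,5]=2  [4,6]=2  [5,6]=2
  size 3 → [0,2,4]=3  [0,3,6]=3  [0,4,5]=6  [0,4,6]=6  [0,5,6]=6  [1,3,6]=1  [2,4,5]=3  [2,4,6]=3  [3,4,6]=3  [3,5,6]=3  [4,5,6]=6
  size 4 → [0,1,3,6]=4  [0,2,4,5]=12  [0,2,4,6]=12  [0,3,4,6]=12  [0,3,5,6]=12  [0,4,5,6]=24  [1,3,4,6]=4  [1,3,5,6]=4  [2,3,4,6]=6  [2,4,5,6]=12  [3,4,5,6]=12
  size 5 → [0,1,3,4,6]=20  [0,1,3,5,6]=20  [0,2,3,4,6]=30  [0,2,4,5,6]=60  [0,3,4,5,6]=60  [1,2,3,4,6]=10  [1,3,4,5,6]=20  [2,3,4,5,6]=30
  first=0(d) contributes 60
  first=1(f) contributes 180
  first=2(a) contributes 120
  first=5(b) contributes 60
|[w]| = 420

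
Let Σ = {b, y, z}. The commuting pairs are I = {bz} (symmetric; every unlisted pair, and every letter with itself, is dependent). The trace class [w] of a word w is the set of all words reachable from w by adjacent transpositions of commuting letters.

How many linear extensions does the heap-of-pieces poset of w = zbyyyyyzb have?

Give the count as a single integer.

#0=z has no predecessor
#1=b has no predecessor
#2=y depends on [0:z, 1:b]
#3=y depends on [2:y]
#4=y depends on [3:y]
#5=y depends on [4:y]
#6=y depends on [5:y]
#7=z depends on [6:y]
#8=b depends on [6:y]
sources: [0:z, 1:b]
N(rest) = Σ N(rest − s) over sources s of rest; N(one piece) = 1:
  size 1 → [7]=1  [8]=1
  size 2 → [7,8]=2
  size 3 → [6,7,8]=2
  size 4 → [5,6,7,8]=2
  size 5 → [4,5,6,7,8]=2
  size 6 → [3,4,5,6,7,8]=2
  size 7 → [2,3,4,5,6,7,8]=2
  first=0(z) contributes 2
  first=1(b) contributes 2
|[w]| = 4

4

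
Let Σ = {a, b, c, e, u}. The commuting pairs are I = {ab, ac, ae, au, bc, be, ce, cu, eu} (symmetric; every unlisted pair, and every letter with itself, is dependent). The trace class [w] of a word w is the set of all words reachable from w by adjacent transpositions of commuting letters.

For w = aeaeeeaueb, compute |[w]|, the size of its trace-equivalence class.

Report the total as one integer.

drop 0:a onto floor
drop 1:e onto floor
drop 2:a onto {0:a}
drop 3:e onto {1:e}
drop 4:e onto {3:e}
drop 5:e onto {4:e}
drop 6:a onto {2:a}
drop 7:u onto floor
drop 8:e onto {5:e}
drop 9:b onto {7:u}
ground layer = {0:a, 1:e, 7:u}
drop-orders for the pieces not yet dropped (sum over which currently-grounded one goes next):
  1 to go: {6} 1  {8} 1  {9} 1
  2 to go: {2,6} 1  {5,8} 1  {6,8} 2  {6,9} 2  {7,9} 1  {8,9} 2
  3 to go: {0,2,6} 1  {2,6,8} 3  {2,6,9} 3  {4,5,8} 1  {5,6,8} 3  {5,8,9} 3  {6,7,9} 3  {6,8,9} 6  {7,8,9} 3
  4 to go: {0,2,6,8} 4  {0,2,6,9} 4  {2,5,6,8} 6  {2,6,7,9} 6  {2,6,8,9} 12  {3,4,5,8} 1  {4,5,6,8} 4  {4,5,8,9} 4  {5,6,8,9} 12  {5,7,8,9} 6  {6,7,8,9} 12
  5 to go: {0,2,5,6,8} 10  {0,2,6,7,9} 10  {0,2,6,8,9} 20  {1,3,4,5,8} 1  {2,4,5,6,8} 10  {2,5,6,8,9} 30  {2,6,7,8,9} 30  {3,4,5,6,8} 5  {3,4,5,8,9} 5  {4,5,6,8,9} 20  {4,5,7,8,9} 10  {5,6,7,8,9} 30
  6 to go: {0,2,4,5,6,8} 20  {0,2,5,6,8,9} 60  {0,2,6,7,8,9} 60  {1,3,4,5,6,8} 6  {1,3,4,5,8,9} 6  {2,3,4,5,6,8} 15  {2,4,5,6,8,9} 60  {2,5,6,7,8,9} 90  {3,4,5,6,8,9} 30  {3,4,5,7,8,9} 15  {4,5,6,7,8,9} 60
  7 to go: {0,2,3,4,5,6,8} 35  {0,2,4,5,6,8,9} 140  {0,2,5,6,7,8,9} 210  {1,2,3,4,5,6,8} 21  {1,3,4,5,6,8,9} 42  {1,3,4,5,7,8,9} 21  {2,3,4,5,6,8,9} 105  {2,4,5,6,7,8,9} 210  {3,4,5,6,7,8,9} 105
  8 to go: {0,1,2,3,4,5,6,8} 56  {0,2,3,4,5,6,8,9} 280  {0,2,4,5,6,7,8,9} 560  {1,2,3,4,5,6,8,9} 168  {1,3,4,5,6,7,8,9} 168  {2,3,4,5,6,7,8,9} 420
  if 0:a drops first: 756 orders
  if 1:e drops first: 1260 orders
  if 7:u drops first: 504 orders
heap linearizations: 2520

2520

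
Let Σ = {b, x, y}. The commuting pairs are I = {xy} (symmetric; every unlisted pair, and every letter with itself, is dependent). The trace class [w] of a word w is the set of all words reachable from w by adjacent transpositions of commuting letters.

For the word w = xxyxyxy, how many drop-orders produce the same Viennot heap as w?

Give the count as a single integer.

35

piece 0:x — minimal
piece 1:x rests on {0:x}
piece 2:y — minimal
piece 3:x rests on {1:x}
piece 4:y rests on {2:y}
piece 5:x rests on {3:x}
piece 6:y rests on {4:y}
minimal pieces: {0:x, 2:y}
ways to finish when only these pieces remain (= sum over removing one remaining piece with nothing left below it):
  1 left: {5}→1  {6}→1
  2 left: {3,5}→1  {4,6}→1  {5,6}→2
  3 left: {1,3,5}→1  {2,4,6}→1  {3,5,6}→3  {4,5,6}→3
  4 left: {0,1,3,5}→1  {1,3,5,6}→4  {2,4,5,6}→4  {3,4,5,6}→6
  5 left: {0,1,3,5,6}→5  {1,3,4,5,6}→10  {2,3,4,5,6}→10
  placing 0:x first → 20 extensions
  placing 2:y first → 15 extensions
total linear extensions = 35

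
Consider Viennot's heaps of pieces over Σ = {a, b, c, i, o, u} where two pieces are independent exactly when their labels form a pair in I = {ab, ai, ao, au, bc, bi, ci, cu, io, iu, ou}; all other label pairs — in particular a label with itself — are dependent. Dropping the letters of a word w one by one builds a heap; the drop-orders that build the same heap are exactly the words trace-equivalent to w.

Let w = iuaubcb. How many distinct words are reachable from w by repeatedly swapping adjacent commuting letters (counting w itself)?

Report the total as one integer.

105

0(i) covers ∅
1(u) covers ∅
2(a) covers ∅
3(u) covers 1:u
4(b) covers 3:u
5(c) covers 2:a
6(b) covers 4:b
floor of heap: 0:i, 1:u, 2:a
completions by unplaced set U, small U first (add the entries for U minus each lowest piece of U):
  |U|=1: {0}:1  {5}:1  {6}:1
  |U|=2: {0,5}:2  {0,6}:2  {2,5}:1  {4,6}:1  {5,6}:2
  |U|=3: {0,2,5}:3  {0,4,6}:3  {0,5,6}:6  {2,5,6}:3  {3,4,6}:1  {4,5,6}:3
  |U|=4: {0,2,5,6}:12  {0,3,4,6}:4  {0,4,5,6}:12  {1,3,4,6}:1  {2,4,5,6}:6  {3,4,5,6}:4
  |U|=5: {0,1,3,4,6}:5  {0,2,4,5,6}:30  {0,3,4,5,6}:20  {1,3,4,5,6}:5  {2,3,4,5,6}:10
  start at 0(i): 15
  start at 1(u): 60
  start at 2(a): 30
sum over floor = 105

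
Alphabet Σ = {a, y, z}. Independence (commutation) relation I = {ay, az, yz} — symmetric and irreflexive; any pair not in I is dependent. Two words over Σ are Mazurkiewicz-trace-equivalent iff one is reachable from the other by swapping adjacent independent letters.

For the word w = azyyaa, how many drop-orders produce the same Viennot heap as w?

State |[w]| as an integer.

60

0(a) covers ∅
1(z) covers ∅
2(y) covers ∅
3(y) covers 2:y
4(a) covers 0:a
5(a) covers 4:a
floor of heap: 0:a, 1:z, 2:y
completions by unplaced set U, small U first (add the entries for U minus each lowest piece of U):
  |U|=1: {1}:1  {3}:1  {5}:1
  |U|=2: {1,3}:2  {1,5}:2  {2,3}:1  {3,5}:2  {4,5}:1
  |U|=3: {0,4,5}:1  {1,2,3}:3  {1,3,5}:6  {1,4,5}:3  {2,3,5}:3  {3,4,5}:3
  |U|=4: {0,1,4,5}:4  {0,3,4,5}:4  {1,2,3,5}:12  {1,3,4,5}:12  {2,3,4,5}:6
  start at 0(a): 30
  start at 1(z): 10
  start at 2(y): 20
sum over floor = 60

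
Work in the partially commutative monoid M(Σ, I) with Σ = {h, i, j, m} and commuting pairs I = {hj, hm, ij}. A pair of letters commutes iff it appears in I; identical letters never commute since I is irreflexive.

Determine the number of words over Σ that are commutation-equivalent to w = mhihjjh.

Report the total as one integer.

25

0(m) covers ∅
1(h) covers ∅
2(i) covers 0:m, 1:h
3(h) covers 2:i
4(j) covers 0:m
5(j) covers 4:j
6(h) covers 3:h
floor of heap: 0:m, 1:h
completions by unplaced set U, small U first (add the entries for U minus each lowest piece of U):
  |U|=1: {5}:1  {6}:1
  |U|=2: {3,6}:1  {4,5}:1  {5,6}:2
  |U|=3: {2,3,6}:1  {3,5,6}:3  {4,5,6}:3
  |U|=4: {1,2,3,6}:1  {2,3,5,6}:4  {3,4,5,6}:6
  |U|=5: {1,2,3,5,6}:5  {2,3,4,5,6}:10
  start at 0(m): 15
  start at 1(h): 10
sum over floor = 25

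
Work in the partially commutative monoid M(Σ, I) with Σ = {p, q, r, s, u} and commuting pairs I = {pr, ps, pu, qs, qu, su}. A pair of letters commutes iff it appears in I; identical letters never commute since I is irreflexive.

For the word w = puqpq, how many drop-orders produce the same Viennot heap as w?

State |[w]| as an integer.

5

piece 0:p — minimal
piece 1:u — minimal
piece 2:q rests on {0:p}
piece 3:p rests on {2:q}
piece 4:q rests on {3:p}
minimal pieces: {0:p, 1:u}
ways to finish when only these pieces remain (= sum over removing one remaining piece with nothing left below it):
  1 left: {1}→1  {4}→1
  2 left: {1,4}→2  {3,4}→1
  3 left: {1,3,4}→3  {2,3,4}→1
  placing 0:p first → 4 extensions
  placing 1:u first → 1 extensions
total linear extensions = 5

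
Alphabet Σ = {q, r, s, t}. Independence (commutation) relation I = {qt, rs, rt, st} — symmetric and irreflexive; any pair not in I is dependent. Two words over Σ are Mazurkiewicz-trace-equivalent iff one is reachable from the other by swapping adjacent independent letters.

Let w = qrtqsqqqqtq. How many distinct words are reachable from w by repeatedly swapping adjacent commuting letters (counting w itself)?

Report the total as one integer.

#0=q has no predecessor
#1=r depends on [0:q]
#2=t has no predecessor
#3=q depends on [1:r]
#4=s depends on [3:q]
#5=q depends on [4:s]
#6=q depends on [5:q]
#7=q depends on [6:q]
#8=q depends on [7:q]
#9=t depends on [2:t]
#10=q depends on [8:q]
sources: [0:q, 2:t]
N(rest) = Σ N(rest − s) over sources s of rest; N(one piece) = 1:
  size 1 → [9]=1  [10]=1
  size 2 → [2,9]=1  [8,10]=1  [9,10]=2
  size 3 → [2,9,10]=3  [7,8,10]=1  [8,9,10]=3
  size 4 → [2,8,9,10]=6  [6,7,8,10]=1  [7,8,9,10]=4
  size 5 → [2,7,8,9,10]=10  [5,6,7,8,10]=1  [6,7,8,9,10]=5
  size 6 → [2,6,7,8,9,10]=15  [4,5,6,7,8,10]=1  [5,6,7,8,9,10]=6
  size 7 → [2,5,6,7,8,9,10]=21  [3,4,5,6,7,8,10]=1  [4,5,6,7,8,9,10]=7
  size 8 → [1,3,4,5,6,7,8,10]=1  [2,4,5,6,7,8,9,10]=28  [3,4,5,6,7,8,9,10]=8
  size 9 → [0,1,3,4,5,6,7,8,10]=1  [1,3,4,5,6,7,8,9,10]=9  [2,3,4,5,6,7,8,9,10]=36
  first=0(q) contributes 45
  first=2(t) contributes 10
|[w]| = 55

55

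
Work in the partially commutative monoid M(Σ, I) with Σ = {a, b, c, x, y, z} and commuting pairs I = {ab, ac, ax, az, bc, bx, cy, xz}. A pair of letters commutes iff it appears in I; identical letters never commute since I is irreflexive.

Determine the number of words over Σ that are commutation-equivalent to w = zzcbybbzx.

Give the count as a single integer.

17

#0=z has no predecessor
#1=z depends on [0:z]
#2=c depends on [1:z]
#3=b depends on [1:z]
#4=y depends on [3:b]
#5=b depends on [4:y]
#6=b depends on [5:b]
#7=z depends on [2:c, 6:b]
#8=x depends on [2:c, 4:y]
sources: [0:z]
N(rest) = Σ N(rest − s) over sources s of rest; N(one piece) = 1:
  size 1 → [7]=1  [8]=1
  size 2 → [6,7]=1  [7,8]=2
  size 3 → [2,7,8]=2  [5,6,7]=1  [6,7,8]=3
  size 4 → [2,6,7,8]=5  [5,6,7,8]=4
  size 5 → [2,5,6,7,8]=9  [4,5,6,7,8]=4
  size 6 → [2,4,5,6,7,8]=13  [3,4,5,6,7,8]=4
  size 7 → [2,3,4,5,6,7,8]=17
  first=0(z) contributes 17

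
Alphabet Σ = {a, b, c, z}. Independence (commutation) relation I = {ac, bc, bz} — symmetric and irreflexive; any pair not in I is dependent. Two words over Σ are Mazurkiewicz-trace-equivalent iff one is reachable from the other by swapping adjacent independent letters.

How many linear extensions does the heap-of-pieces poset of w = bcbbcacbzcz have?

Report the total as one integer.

161

piece 0:b — minimal
piece 1:c — minimal
piece 2:b rests on {0:b}
piece 3:b rests on {2:b}
piece 4:c rests on {1:c}
piece 5:a rests on {3:b}
piece 6:c rests on {4:c}
piece 7:b rests on {5:a}
piece 8:z rests on {5:a, 6:c}
piece 9:c rests on {8:z}
piece 10:z rests on {9:c}
minimal pieces: {0:b, 1:c}
ways to finish when only these pieces remain (= sum over removing one remaining piece with nothing left below it):
  1 left: {7}→1  {10}→1
  2 left: {7,10}→2  {9,10}→1
  3 left: {7,9,10}→3  {8,9,10}→1
  4 left: {6,8,9,10}→1  {7,8,9,10}→4
  5 left: {4,6,8,9,10}→1  {5,7,8,9,10}→4  {6,7,8,9,10}→5
  6 left: {1,4,6,8,9,10}→1  {3,5,7,8,9,10}→4  {4,6,7,8,9,10}→6  {5,6,7,8,9,10}→9
  7 left: {1,4,6,7,8,9,10}→7  {2,3,5,7,8,9,10}→4  {3,5,6,7,8,9,10}→13  {4,5,6,7,8,9,10}→15
  8 left: {0,2,3,5,7,8,9,10}→4  {1,4,5,6,7,8,9,10}→22  {2,3,5,6,7,8,9,10}→17  {3,4,5,6,7,8,9,10}→28
  9 left: {0,2,3,5,6,7,8,9,10}→21  {1,3,4,5,6,7,8,9,10}→50  {2,3,4,5,6,7,8,9,10}→45
  placing 0:b first → 95 extensions
  placing 1:c first → 66 extensions
total linear extensions = 161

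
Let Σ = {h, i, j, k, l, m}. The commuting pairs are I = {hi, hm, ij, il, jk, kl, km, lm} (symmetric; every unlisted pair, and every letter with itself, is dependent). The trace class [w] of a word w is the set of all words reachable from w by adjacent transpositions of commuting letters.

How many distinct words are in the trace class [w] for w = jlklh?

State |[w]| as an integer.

4

drop 0:j onto floor
drop 1:l onto {0:j}
drop 2:k onto floor
drop 3:l onto {1:l}
drop 4:h onto {2:k, 3:l}
ground layer = {0:j, 2:k}
drop-orders for the pieces not yet dropped (sum over which currently-grounded one goes next):
  1 to go: {4} 1
  2 to go: {2,4} 1  {3,4} 1
  3 to go: {1,3,4} 1  {2,3,4} 2
  if 0:j drops first: 3 orders
  if 2:k drops first: 1 orders
heap linearizations: 4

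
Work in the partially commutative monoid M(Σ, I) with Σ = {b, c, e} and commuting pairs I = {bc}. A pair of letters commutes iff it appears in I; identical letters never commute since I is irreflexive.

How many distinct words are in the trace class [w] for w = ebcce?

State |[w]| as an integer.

drop 0:e onto floor
drop 1:b onto {0:e}
drop 2:c onto {0:e}
drop 3:c onto {2:c}
drop 4:e onto {1:b, 3:c}
ground layer = {0:e}
drop-orders for the pieces not yet dropped (sum over which currently-grounded one goes next):
  1 to go: {4} 1
  2 to go: {1,4} 1  {3,4} 1
  3 to go: {1,3,4} 2  {2,3,4} 1
  if 0:e drops first: 3 orders

3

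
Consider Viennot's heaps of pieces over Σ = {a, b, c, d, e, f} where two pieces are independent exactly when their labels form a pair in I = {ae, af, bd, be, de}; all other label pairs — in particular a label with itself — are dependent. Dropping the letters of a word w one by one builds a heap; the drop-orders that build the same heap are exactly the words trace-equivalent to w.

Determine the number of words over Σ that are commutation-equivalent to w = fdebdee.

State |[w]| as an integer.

drop 0:f onto floor
drop 1:d onto {0:f}
drop 2:e onto {0:f}
drop 3:b onto {0:f}
drop 4:d onto {1:d}
drop 5:e onto {2:e}
drop 6:e onto {5:e}
ground layer = {0:f}
drop-orders for the pieces not yet dropped (sum over which currently-grounded one goes next):
  1 to go: {3} 1  {4} 1  {6} 1
  2 to go: {1,4} 1  {3,4} 2  {3,6} 2  {4,6} 2  {5,6} 1
  3 to go: {1,3,4} 3  {1,4,6} 3  {2,5,6} 1  {3,4,6} 6  {3,5,6} 3  {4,5,6} 3
  4 to go: {1,3,4,6} 12  {1,4,5,6} 6  {2,3,5,6} 4  {2,4,5,6} 4  {3,4,5,6} 12
  5 to go: {1,2,4,5,6} 10  {1,3,4,5,6} 30  {2,3,4,5,6} 20
  if 0:f drops first: 60 orders

60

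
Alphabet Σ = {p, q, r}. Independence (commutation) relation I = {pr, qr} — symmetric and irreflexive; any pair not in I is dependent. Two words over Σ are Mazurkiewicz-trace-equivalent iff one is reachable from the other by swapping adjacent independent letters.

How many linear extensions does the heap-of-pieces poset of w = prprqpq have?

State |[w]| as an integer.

21

drop 0:p onto floor
drop 1:r onto floor
drop 2:p onto {0:p}
drop 3:r onto {1:r}
drop 4:q onto {2:p}
drop 5:p onto {4:q}
drop 6:q onto {5:p}
ground layer = {0:p, 1:r}
drop-orders for the pieces not yet dropped (sum over which currently-grounded one goes next):
  1 to go: {3} 1  {6} 1
  2 to go: {1,3} 1  {3,6} 2  {5,6} 1
  3 to go: {1,3,6} 3  {3,5,6} 3  {4,5,6} 1
  4 to go: {1,3,5,6} 6  {2,4,5,6} 1  {3,4,5,6} 4
  5 to go: {0,2,4,5,6} 1  {1,3,4,5,6} 10  {2,3,4,5,6} 5
  if 0:p drops first: 15 orders
  if 1:r drops first: 6 orders
heap linearizations: 21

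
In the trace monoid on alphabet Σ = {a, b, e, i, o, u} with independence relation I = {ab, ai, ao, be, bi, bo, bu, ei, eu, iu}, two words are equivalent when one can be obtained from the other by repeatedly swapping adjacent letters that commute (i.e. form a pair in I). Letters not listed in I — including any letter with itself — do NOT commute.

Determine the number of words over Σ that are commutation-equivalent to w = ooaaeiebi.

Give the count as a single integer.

piece 0:o — minimal
piece 1:o rests on {0:o}
piece 2:a — minimal
piece 3:a rests on {2:a}
piece 4:e rests on {1:o, 3:a}
piece 5:i rests on {1:o}
piece 6:e rests on {4:e}
piece 7:b — minimal
piece 8:i rests on {5:i}
minimal pieces: {0:o, 2:a, 7:b}
ways to finish when only these pieces remain (= sum over removing one remaining piece with nothing left below it):
  1 left: {6}→1  {7}→1  {8}→1
  2 left: {4,6}→1  {5,8}→1  {6,7}→2  {6,8}→2  {7,8}→2
  3 left: {3,4,6}→1  {4,6,7}→3  {4,6,8}→3  {5,6,8}→3  {5,7,8}→3  {6,7,8}→6
  4 left: {2,3,4,6}→1  {3,4,6,7}→4  {3,4,6,8}→4  {4,5,6,8}→6  {4,6,7,8}→12  {5,6,7,8}→12
  5 left: {1,4,5,6,8}→6  {2,3,4,6,7}→5  {2,3,4,6,8}→5  {3,4,5,6,8}→10  {3,4,6,7,8}→20  {4,5,6,7,8}→30
  6 left: {0,1,4,5,6,8}→6  {1,3,4,5,6,8}→16  {1,4,5,6,7,8}→36  {2,3,4,5,6,8}→15  {2,3,4,6,7,8}→30  {3,4,5,6,7,8}→60
  7 left: {0,1,3,4,5,6,8}→22  {0,1,4,5,6,7,8}→42  {1,2,3,4,5,6,8}→31  {1,3,4,5,6,7,8}→112  {2,3,4,5,6,7,8}→105
  placing 0:o first → 248 extensions
  placing 2:a first → 176 extensions
  placing 7:b first → 53 extensions
total linear extensions = 477

477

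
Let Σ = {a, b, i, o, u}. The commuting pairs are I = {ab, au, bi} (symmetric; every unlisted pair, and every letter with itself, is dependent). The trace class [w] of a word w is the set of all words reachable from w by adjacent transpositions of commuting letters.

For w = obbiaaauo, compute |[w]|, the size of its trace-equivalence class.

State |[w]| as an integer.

34

piece 0:o — minimal
piece 1:b rests on {0:o}
piece 2:b rests on {1:b}
piece 3:i rests on {0:o}
piece 4:a rests on {3:i}
piece 5:a rests on {4:a}
piece 6:a rests on {5:a}
piece 7:u rests on {2:b, 3:i}
piece 8:o rests on {6:a, 7:u}
minimal pieces: {0:o}
ways to finish when only these pieces remain (= sum over removing one remaining piece with nothing left below it):
  1 left: {8}→1
  2 left: {6,8}→1  {7,8}→1
  3 left: {2,7,8}→1  {5,6,8}→1  {6,7,8}→2
  4 left: {1,2,7,8}→1  {2,6,7,8}→3  {4,5,6,8}→1  {5,6,7,8}→3
  5 left: {1,2,6,7,8}→4  {2,5,6,7,8}→6  {4,5,6,7,8}→4
  6 left: {1,2,5,6,7,8}→10  {2,4,5,6,7,8}→10  {3,4,5,6,7,8}→4
  7 left: {1,2,4,5,6,7,8}→20  {2,3,4,5,6,7,8}→14
  placing 0:o first → 34 extensions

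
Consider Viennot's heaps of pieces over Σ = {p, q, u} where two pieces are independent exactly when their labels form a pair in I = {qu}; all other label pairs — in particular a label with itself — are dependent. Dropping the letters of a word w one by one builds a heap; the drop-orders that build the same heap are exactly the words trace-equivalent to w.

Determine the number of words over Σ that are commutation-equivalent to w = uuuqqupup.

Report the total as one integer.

drop 0:u onto floor
drop 1:u onto {0:u}
drop 2:u onto {1:u}
drop 3:q onto floor
drop 4:q onto {3:q}
drop 5:u onto {2:u}
drop 6:p onto {4:q, 5:u}
drop 7:u onto {6:p}
drop 8:p onto {7:u}
ground layer = {0:u, 3:q}
drop-orders for the pieces not yet dropped (sum over which currently-grounded one goes next):
  1 to go: {8} 1
  2 to go: {7,8} 1
  3 to go: {6,7,8} 1
  4 to go: {4,6,7,8} 1  {5,6,7,8} 1
  5 to go: {2,5,6,7,8} 1  {3,4,6,7,8} 1  {4,5,6,7,8} 2
  6 to go: {1,2,5,6,7,8} 1  {2,4,5,6,7,8} 3  {3,4,5,6,7,8} 3
  7 to go: {0,1,2,5,6,7,8} 1  {1,2,4,5,6,7,8} 4  {2,3,4,5,6,7,8} 6
  if 0:u drops first: 10 orders
  if 3:q drops first: 5 orders
heap linearizations: 15

15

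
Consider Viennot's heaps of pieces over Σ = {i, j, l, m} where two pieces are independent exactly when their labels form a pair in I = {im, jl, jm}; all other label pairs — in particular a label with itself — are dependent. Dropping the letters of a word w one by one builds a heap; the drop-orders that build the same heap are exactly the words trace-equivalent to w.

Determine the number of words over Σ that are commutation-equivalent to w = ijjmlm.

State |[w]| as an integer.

0(i) covers ∅
1(j) covers 0:i
2(j) covers 1:j
3(m) covers ∅
4(l) covers 0:i, 3:m
5(m) covers 4:l
floor of heap: 0:i, 3:m
completions by unplaced set U, small U first (add the entries for U minus each lowest piece of U):
  |U|=1: {2}:1  {5}:1
  |U|=2: {1,2}:1  {2,5}:2  {4,5}:1
  |U|=3: {1,2,5}:3  {2,4,5}:3  {3,4,5}:1
  |U|=4: {1,2,4,5}:6  {2,3,4,5}:4
  start at 0(i): 10
  start at 3(m): 6
sum over floor = 16

16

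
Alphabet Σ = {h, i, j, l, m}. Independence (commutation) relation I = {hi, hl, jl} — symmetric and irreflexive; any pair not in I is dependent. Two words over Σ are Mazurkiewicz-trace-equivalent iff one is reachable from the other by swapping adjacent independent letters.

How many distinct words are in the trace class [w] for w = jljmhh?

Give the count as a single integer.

piece 0:j — minimal
piece 1:l — minimal
piece 2:j rests on {0:j}
piece 3:m rests on {1:l, 2:j}
piece 4:h rests on {3:m}
piece 5:h rests on {4:h}
minimal pieces: {0:j, 1:l}
ways to finish when only these pieces remain (= sum over removing one remaining piece with nothing left below it):
  1 left: {5}→1
  2 left: {4,5}→1
  3 left: {3,4,5}→1
  4 left: {1,3,4,5}→1  {2,3,4,5}→1
  placing 0:j first → 2 extensions
  placing 1:l first → 1 extensions
total linear extensions = 3

3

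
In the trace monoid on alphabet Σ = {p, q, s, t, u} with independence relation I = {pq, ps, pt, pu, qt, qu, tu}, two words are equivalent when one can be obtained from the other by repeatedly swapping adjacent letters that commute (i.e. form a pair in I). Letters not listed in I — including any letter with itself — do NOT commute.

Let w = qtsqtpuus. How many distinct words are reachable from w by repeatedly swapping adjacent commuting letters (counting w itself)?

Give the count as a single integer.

0(q) covers ∅
1(t) covers ∅
2(s) covers 0:q, 1:t
3(q) covers 2:s
4(t) covers 2:s
5(p) covers ∅
6(u) covers 2:s
7(u) covers 6:u
8(s) covers 3:q, 4:t, 7:u
floor of heap: 0:q, 1:t, 5:p
completions by unplaced set U, small U first (add the entries for U minus each lowest piece of U):
  |U|=1: {5}:1  {8}:1
  |U|=2: {3,8}:1  {4,8}:1  {5,8}:2  {7,8}:1
  |U|=3: {3,4,8}:2  {3,5,8}:3  {3,7,8}:2  {4,5,8}:3  {4,7,8}:2  {5,7,8}:3  {6,7,8}:1
  |U|=4: {3,4,5,8}:8  {3,4,7,8}:6  {3,5,7,8}:8  {3,6,7,8}:3  {4,5,7,8}:8  {4,6,7,8}:3  {5,6,7,8}:4
  |U|=5: {3,4,5,7,8}:30  {3,4,6,7,8}:12  {3,5,6,7,8}:15  {4,5,6,7,8}:15
  |U|=6: {2,3,4,6,7,8}:12  {3,4,5,6,7,8}:72
  |U|=7: {0,2,3,4,6,7,8}:12  {1,2,3,4,6,7,8}:12  {2,3,4,5,6,7,8}:84
  start at 0(q): 96
  start at 1(t): 96
  start at 5(p): 24
sum over floor = 216

216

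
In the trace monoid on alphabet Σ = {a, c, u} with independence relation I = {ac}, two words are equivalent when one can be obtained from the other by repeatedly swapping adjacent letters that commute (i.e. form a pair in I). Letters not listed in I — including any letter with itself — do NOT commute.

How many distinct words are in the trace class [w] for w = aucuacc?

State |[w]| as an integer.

3

0(a) covers ∅
1(u) covers 0:a
2(c) covers 1:u
3(u) covers 2:c
4(a) covers 3:u
5(c) covers 3:u
6(c) covers 5:c
floor of heap: 0:a
completions by unplaced set U, small U first (add the entries for U minus each lowest piece of U):
  |U|=1: {4}:1  {6}:1
  |U|=2: {4,6}:2  {5,6}:1
  |U|=3: {4,5,6}:3
  |U|=4: {3,4,5,6}:3
  |U|=5: {2,3,4,5,6}:3
  start at 0(a): 3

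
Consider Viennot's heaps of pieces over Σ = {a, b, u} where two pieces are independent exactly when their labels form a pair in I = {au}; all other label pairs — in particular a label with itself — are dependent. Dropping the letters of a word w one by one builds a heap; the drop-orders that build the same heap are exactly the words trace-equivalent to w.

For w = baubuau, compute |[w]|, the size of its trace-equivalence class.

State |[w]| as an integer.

0(b) covers ∅
1(a) covers 0:b
2(u) covers 0:b
3(b) covers 1:a, 2:u
4(u) covers 3:b
5(a) covers 3:b
6(u) covers 4:u
floor of heap: 0:b
completions by unplaced set U, small U first (add the entries for U minus each lowest piece of U):
  |U|=1: {5}:1  {6}:1
  |U|=2: {4,6}:1  {5,6}:2
  |U|=3: {4,5,6}:3
  |U|=4: {3,4,5,6}:3
  |U|=5: {1,3,4,5,6}:3  {2,3,4,5,6}:3
  start at 0(b): 6

6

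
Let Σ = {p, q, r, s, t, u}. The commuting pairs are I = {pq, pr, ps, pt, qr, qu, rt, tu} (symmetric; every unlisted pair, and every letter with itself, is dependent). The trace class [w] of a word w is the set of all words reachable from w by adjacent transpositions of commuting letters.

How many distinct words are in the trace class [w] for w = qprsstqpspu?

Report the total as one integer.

drop 0:q onto floor
drop 1:p onto floor
drop 2:r onto floor
drop 3:s onto {0:q, 2:r}
drop 4:s onto {3:s}
drop 5:t onto {4:s}
drop 6:q onto {5:t}
drop 7:p onto {1:p}
drop 8:s onto {6:q}
drop 9:p onto {7:p}
drop 10:u onto {8:s, 9:p}
ground layer = {0:q, 1:p, 2:r}
drop-orders for the pieces not yet dropped (sum over which currently-grounded one goes next):
  1 to go: {10} 1
  2 to go: {8,10} 1  {9,10} 1
  3 to go: {6,8,10} 1  {7,9,10} 1  {8,9,10} 2
  4 to go: {1,7,9,10} 1  {5,6,8,10} 1  {6,8,9,10} 3  {7,8,9,10} 3
  5 to go: {1,7,8,9,10} 4  {4,5,6,8,10} 1  {5,6,8,9,10} 4  {6,7,8,9,10} 6
  6 to go: {1,6,7,8,9,10} 10  {3,4,5,6,8,10} 1  {4,5,6,8,9,10} 5  {5,6,7,8,9,10} 10
  7 to go: {0,3,4,5,6,8,10} 1  {1,5,6,7,8,9,10} 20  {2,3,4,5,6,8,10} 1  {3,4,5,6,8,9,10} 6  {4,5,6,7,8,9,10} 15
  8 to go: {0,2,3,4,5,6,8,10} 2  {0,3,4,5,6,8,9,10} 7  {1,4,5,6,7,8,9,10} 35  {2,3,4,5,6,8,9,10} 7  {3,4,5,6,7,8,9,10} 21
  9 to go: {0,2,3,4,5,6,8,9,10} 16  {0,3,4,5,6,7,8,9,10} 28  {1,3,4,5,6,7,8,9,10} 56  {2,3,4,5,6,7,8,9,10} 28
  if 0:q drops first: 84 orders
  if 1:p drops first: 72 orders
  if 2:r drops first: 84 orders
heap linearizations: 240

240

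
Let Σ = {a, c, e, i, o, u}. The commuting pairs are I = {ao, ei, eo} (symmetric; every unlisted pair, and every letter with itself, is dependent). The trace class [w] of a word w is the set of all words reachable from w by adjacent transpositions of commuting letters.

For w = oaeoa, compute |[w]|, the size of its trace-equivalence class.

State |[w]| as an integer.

10

drop 0:o onto floor
drop 1:a onto floor
drop 2:e onto {1:a}
drop 3:o onto {0:o}
drop 4:a onto {2:e}
ground layer = {0:o, 1:a}
drop-orders for the pieces not yet dropped (sum over which currently-grounded one goes next):
  1 to go: {3} 1  {4} 1
  2 to go: {0,3} 1  {2,4} 1  {3,4} 2
  3 to go: {0,3,4} 3  {1,2,4} 1  {2,3,4} 3
  if 0:o drops first: 4 orders
  if 1:a drops first: 6 orders
heap linearizations: 10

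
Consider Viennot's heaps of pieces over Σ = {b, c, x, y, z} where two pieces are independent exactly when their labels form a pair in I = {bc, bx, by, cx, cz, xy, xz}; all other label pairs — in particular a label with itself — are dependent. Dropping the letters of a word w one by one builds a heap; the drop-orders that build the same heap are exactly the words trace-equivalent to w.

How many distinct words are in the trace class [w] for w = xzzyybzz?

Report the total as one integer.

24

0(x) covers ∅
1(z) covers ∅
2(z) covers 1:z
3(y) covers 2:z
4(y) covers 3:y
5(b) covers 2:z
6(z) covers 4:y, 5:b
7(z) covers 6:z
floor of heap: 0:x, 1:z
completions by unplaced set U, small U first (add the entries for U minus each lowest piece of U):
  |U|=1: {0}:1  {7}:1
  |U|=2: {0,7}:2  {6,7}:1
  |U|=3: {0,6,7}:3  {4,6,7}:1  {5,6,7}:1
  |U|=4: {0,4,6,7}:4  {0,5,6,7}:4  {3,4,6,7}:1  {4,5,6,7}:2
  |U|=5: {0,3,4,6,7}:5  {0,4,5,6,7}:10  {3,4,5,6,7}:3
  |U|=6: {0,3,4,5,6,7}:18  {2,3,4,5,6,7}:3
  start at 0(x): 3
  start at 1(z): 21
sum over floor = 24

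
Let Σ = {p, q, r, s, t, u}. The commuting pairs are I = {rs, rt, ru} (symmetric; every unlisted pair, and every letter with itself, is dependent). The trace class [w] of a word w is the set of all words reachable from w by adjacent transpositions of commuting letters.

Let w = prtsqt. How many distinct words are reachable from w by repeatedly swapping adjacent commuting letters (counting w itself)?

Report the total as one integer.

3

0(p) covers ∅
1(r) covers 0:p
2(t) covers 0:p
3(s) covers 2:t
4(q) covers 1:r, 3:s
5(t) covers 4:q
floor of heap: 0:p
completions by unplaced set U, small U first (add the entries for U minus each lowest piece of U):
  |U|=1: {5}:1
  |U|=2: {4,5}:1
  |U|=3: {1,4,5}:1  {3,4,5}:1
  |U|=4: {1,3,4,5}:2  {2,3,4,5}:1
  start at 0(p): 3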